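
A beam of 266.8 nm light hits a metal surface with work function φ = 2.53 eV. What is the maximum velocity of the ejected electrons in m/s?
8.6297e+05 m/s

First, find the maximum kinetic energy:
E_photon = hc/λ = 4.6471 eV
KE_max = E_photon - φ = 4.6471 - 2.53 = 2.1171 eV

Convert to Joules: KE_max = 2.1171 × 1.602×10⁻¹⁹ J = 3.3919e-19 J

Then use KE = ½mv² to find velocity:
v = √(2·KE/m) = √(2 × 3.3919e-19 J / 9.109e-31 kg)
v = 8.6297e+05 m/s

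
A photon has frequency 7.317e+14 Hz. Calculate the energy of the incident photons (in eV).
3.0261 eV

Using E = hf:

E = hf = (6.626×10⁻³⁴ J·s)(7.317e+14 Hz)
E = 3.0261 eV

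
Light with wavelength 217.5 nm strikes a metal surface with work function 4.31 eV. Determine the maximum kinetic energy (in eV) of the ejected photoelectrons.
1.3904 eV

Using Einstein's photoelectric equation: KE_max = hf - φ = hc/λ - φ

First, calculate the photon energy:
E_photon = hc/λ = (6.626×10⁻³⁴ J·s)(3×10⁸ m/s) / (217.5×10⁻⁹ m)
E_photon = 5.7004 eV

Then, the maximum kinetic energy:
KE_max = E_photon - φ = 5.7004 eV - 4.31 eV = 1.3904 eV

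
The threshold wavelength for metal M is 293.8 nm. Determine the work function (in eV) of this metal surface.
4.22 eV

At the threshold wavelength, photon energy equals work function:
φ = hc/λ₀

Calculating:
φ = (6.626×10⁻³⁴ J·s)(3×10⁸ m/s) / (293.8×10⁻⁹ m)
φ = 4.22 eV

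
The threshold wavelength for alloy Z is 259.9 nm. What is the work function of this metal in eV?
4.77 eV

At the threshold wavelength, photon energy equals work function:
φ = hc/λ₀

Calculating:
φ = (6.626×10⁻³⁴ J·s)(3×10⁸ m/s) / (259.9×10⁻⁹ m)
φ = 4.77 eV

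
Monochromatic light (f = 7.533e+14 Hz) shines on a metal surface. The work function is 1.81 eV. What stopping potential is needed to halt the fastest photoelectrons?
1.3054 V

The stopping potential V_s satisfies: eV_s = KE_max

First, find KE_max using Einstein's equation:
E_photon = hf = (6.626×10⁻³⁴ J·s)(7.533e+14 Hz) = 3.1154 eV
KE_max = E_photon - φ = 3.1154 - 1.81 = 1.3054 eV

Since eV_s = KE_max:
V_s = KE_max/e = 1.3054 V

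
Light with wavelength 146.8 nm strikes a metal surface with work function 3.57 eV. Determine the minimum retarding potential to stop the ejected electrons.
4.8758 V

The stopping potential V_s satisfies: eV_s = KE_max

First, find KE_max using Einstein's equation:
E_photon = hc/λ = 8.4458 eV
KE_max = E_photon - φ = 8.4458 - 3.57 = 4.8758 eV

Since eV_s = KE_max:
V_s = KE_max/e = 4.8758 V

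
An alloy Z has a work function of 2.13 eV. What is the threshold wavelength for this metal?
582.09 nm

The threshold wavelength is when the photon energy equals the work function:
hc/λ₀ = φ

Solving for λ₀:
λ₀ = hc/φ = (6.626×10⁻³⁴ J·s)(3×10⁸ m/s) / (2.13 eV × 1.602×10⁻¹⁹ J/eV)
λ₀ = 582.09 nm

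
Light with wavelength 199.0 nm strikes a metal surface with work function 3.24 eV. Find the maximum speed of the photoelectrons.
1.0256e+06 m/s

First, find the maximum kinetic energy:
E_photon = hc/λ = 6.2304 eV
KE_max = E_photon - φ = 6.2304 - 3.24 = 2.9904 eV

Convert to Joules: KE_max = 2.9904 × 1.602×10⁻¹⁹ J = 4.7911e-19 J

Then use KE = ½mv² to find velocity:
v = √(2·KE/m) = √(2 × 4.7911e-19 J / 9.109e-31 kg)
v = 1.0256e+06 m/s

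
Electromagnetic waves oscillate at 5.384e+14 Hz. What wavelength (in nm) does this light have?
556.82 nm

Using the wave equation: c = fλ

Solving for wavelength:
λ = c/f = (3×10⁸ m/s) / (5.384e+14 Hz)
λ = 556.82 nm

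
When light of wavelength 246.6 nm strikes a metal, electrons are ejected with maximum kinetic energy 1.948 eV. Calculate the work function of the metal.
3.08 eV

From Einstein's photoelectric equation: KE_max = hf - φ = hc/λ - φ

Rearranging for φ:
φ = hc/λ - KE_max

Calculate photon energy:
E_photon = hc/λ = 5.0277 eV

Therefore:
φ = 5.0277 - 1.948 = 3.08 eV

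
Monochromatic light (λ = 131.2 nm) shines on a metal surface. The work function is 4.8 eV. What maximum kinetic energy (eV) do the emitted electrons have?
4.6500 eV

Using Einstein's photoelectric equation: KE_max = hf - φ = hc/λ - φ

First, calculate the photon energy:
E_photon = hc/λ = (6.626×10⁻³⁴ J·s)(3×10⁸ m/s) / (131.2×10⁻⁹ m)
E_photon = 9.4500 eV

Then, the maximum kinetic energy:
KE_max = E_photon - φ = 9.4500 eV - 4.8 eV = 4.6500 eV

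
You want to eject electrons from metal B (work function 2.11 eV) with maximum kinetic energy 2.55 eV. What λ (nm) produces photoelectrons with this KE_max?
266.06 nm

From Einstein's equation: KE_max = hc/λ - φ

Rearranging for λ:
hc/λ = KE_max + φ
λ = hc/(KE_max + φ)

Required photon energy:
E_photon = KE_max + φ = 2.55 + 2.11 = 4.66 eV

Required wavelength:
λ = hc/E_photon = (6.626×10⁻³⁴)(3×10⁸) / (4.66 × 1.602×10⁻¹⁹)
λ = 266.06 nm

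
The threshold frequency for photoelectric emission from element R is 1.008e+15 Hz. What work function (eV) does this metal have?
4.17 eV

At the threshold frequency, photon energy equals work function:
φ = hf₀

Calculating:
φ = (6.626×10⁻³⁴ J·s)(1.008e+15 Hz)
φ = 4.17 eV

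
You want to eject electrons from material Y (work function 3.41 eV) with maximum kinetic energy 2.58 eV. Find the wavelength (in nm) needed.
206.99 nm

From Einstein's equation: KE_max = hc/λ - φ

Rearranging for λ:
hc/λ = KE_max + φ
λ = hc/(KE_max + φ)

Required photon energy:
E_photon = KE_max + φ = 2.58 + 3.41 = 5.99 eV

Required wavelength:
λ = hc/E_photon = (6.626×10⁻³⁴)(3×10⁸) / (5.99 × 1.602×10⁻¹⁹)
λ = 206.99 nm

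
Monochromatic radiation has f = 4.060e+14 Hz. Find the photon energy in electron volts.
1.6791 eV

Using E = hf:

E = hf = (6.626×10⁻³⁴ J·s)(4.060e+14 Hz)
E = 1.6791 eV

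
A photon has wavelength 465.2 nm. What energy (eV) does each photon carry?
2.6652 eV

Using E = hf = hc/λ:

E = hc/λ = (6.626×10⁻³⁴ J·s)(3×10⁸ m/s) / (465.2×10⁻⁹ m)
E = 2.6652 eV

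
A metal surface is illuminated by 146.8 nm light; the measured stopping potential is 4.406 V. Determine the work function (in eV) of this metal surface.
4.04 eV

The stopping potential gives the maximum kinetic energy: KE_max = eV_s = 4.406 eV

From Einstein's photoelectric equation: KE_max = hc/λ - φ
Rearranging: φ = hc/λ - KE_max

Calculate photon energy:
E_photon = hc/λ = (6.626×10⁻³⁴ J·s)(3×10⁸ m/s) / (146.8×10⁻⁹ m) = 8.4458 eV

Therefore:
φ = 8.4458 - 4.406 = 4.04 eV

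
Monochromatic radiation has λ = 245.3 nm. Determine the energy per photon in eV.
5.0544 eV

Using E = hf = hc/λ:

E = hc/λ = (6.626×10⁻³⁴ J·s)(3×10⁸ m/s) / (245.3×10⁻⁹ m)
E = 5.0544 eV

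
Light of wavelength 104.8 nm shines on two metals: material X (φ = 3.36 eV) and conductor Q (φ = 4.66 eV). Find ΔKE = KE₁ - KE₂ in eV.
1.3000 eV

Using KE_max = hc/λ - φ for each metal:

Photon energy: E = hc/λ = 11.8306 eV

For material X (φ₁ = 3.36 eV):
KE₁ = E - φ₁ = 11.8306 - 3.36 = 8.4706 eV

For conductor Q (φ₂ = 4.66 eV):
KE₂ = E - φ₂ = 11.8306 - 4.66 = 7.1706 eV

Difference:
ΔKE = KE₁ - KE₂ = 8.4706 - 7.1706 = 1.3000 eV

Note: The difference equals the difference in work functions: 4.66 - 3.36 = 1.30 eV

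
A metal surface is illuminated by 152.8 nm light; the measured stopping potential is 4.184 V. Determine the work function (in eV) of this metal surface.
3.93 eV

The stopping potential gives the maximum kinetic energy: KE_max = eV_s = 4.184 eV

From Einstein's photoelectric equation: KE_max = hc/λ - φ
Rearranging: φ = hc/λ - KE_max

Calculate photon energy:
E_photon = hc/λ = (6.626×10⁻³⁴ J·s)(3×10⁸ m/s) / (152.8×10⁻⁹ m) = 8.1141 eV

Therefore:
φ = 8.1141 - 4.184 = 3.93 eV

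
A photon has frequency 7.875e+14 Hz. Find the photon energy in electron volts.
3.2568 eV

Using E = hf:

E = hf = (6.626×10⁻³⁴ J·s)(7.875e+14 Hz)
E = 3.2568 eV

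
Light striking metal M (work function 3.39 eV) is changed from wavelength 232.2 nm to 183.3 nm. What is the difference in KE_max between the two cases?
1.4245 eV

Using Einstein's equation: KE_max = hc/λ - φ

For λ₁ = 232.2 nm:
KE₁ = hc/λ₁ - φ = 5.3395 - 3.39 = 1.9495 eV

For λ₂ = 183.3 nm:
KE₂ = hc/λ₂ - φ = 6.7640 - 3.39 = 3.3740 eV

Change in KE:
ΔKE = KE₂ - KE₁ = 3.3740 - 1.9495 = 1.4245 eV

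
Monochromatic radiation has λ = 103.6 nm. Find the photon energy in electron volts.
11.9676 eV

Using E = hf = hc/λ:

E = hc/λ = (6.626×10⁻³⁴ J·s)(3×10⁸ m/s) / (103.6×10⁻⁹ m)
E = 11.9676 eV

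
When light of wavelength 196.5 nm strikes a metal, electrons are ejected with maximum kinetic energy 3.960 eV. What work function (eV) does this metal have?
2.35 eV

From Einstein's photoelectric equation: KE_max = hf - φ = hc/λ - φ

Rearranging for φ:
φ = hc/λ - KE_max

Calculate photon energy:
E_photon = hc/λ = 6.3096 eV

Therefore:
φ = 6.3096 - 3.960 = 2.35 eV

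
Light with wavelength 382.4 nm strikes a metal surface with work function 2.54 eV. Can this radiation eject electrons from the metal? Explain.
Yes

For photoemission, the photon energy must exceed the work function.

Photon energy: E = hc/λ = 3.2423 eV
Work function: φ = 2.54 eV

Since E_photon (3.2423 eV) > φ (2.54 eV), photoemission WILL occur.
The threshold wavelength is λ₀ = hc/φ = 488.1 nm.
Since 382.4 nm < 488.1 nm, the light has sufficient energy.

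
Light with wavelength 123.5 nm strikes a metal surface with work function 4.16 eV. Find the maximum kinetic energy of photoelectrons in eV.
5.8792 eV

Using Einstein's photoelectric equation: KE_max = hf - φ = hc/λ - φ

First, calculate the photon energy:
E_photon = hc/λ = (6.626×10⁻³⁴ J·s)(3×10⁸ m/s) / (123.5×10⁻⁹ m)
E_photon = 10.0392 eV

Then, the maximum kinetic energy:
KE_max = E_photon - φ = 10.0392 eV - 4.16 eV = 5.8792 eV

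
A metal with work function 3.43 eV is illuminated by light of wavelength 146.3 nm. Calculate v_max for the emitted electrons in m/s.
1.3321e+06 m/s

First, find the maximum kinetic energy:
E_photon = hc/λ = 8.4747 eV
KE_max = E_photon - φ = 8.4747 - 3.43 = 5.0447 eV

Convert to Joules: KE_max = 5.0447 × 1.602×10⁻¹⁹ J = 8.0824e-19 J

Then use KE = ½mv² to find velocity:
v = √(2·KE/m) = √(2 × 8.0824e-19 J / 9.109e-31 kg)
v = 1.3321e+06 m/s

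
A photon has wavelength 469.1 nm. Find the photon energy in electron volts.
2.6430 eV

Using E = hf = hc/λ:

E = hc/λ = (6.626×10⁻³⁴ J·s)(3×10⁸ m/s) / (469.1×10⁻⁹ m)
E = 2.6430 eV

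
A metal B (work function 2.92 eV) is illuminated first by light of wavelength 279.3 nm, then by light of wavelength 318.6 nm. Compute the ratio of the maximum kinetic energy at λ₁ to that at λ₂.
1.5636

Using Einstein's equation: KE_max = hc/λ - φ

For λ₁ = 279.3 nm:
E₁ = hc/λ₁ = 4.4391 eV
KE₁ = E₁ - φ = 4.4391 - 2.92 = 1.5191 eV

For λ₂ = 318.6 nm:
E₂ = hc/λ₂ = 3.8915 eV
KE₂ = E₂ - φ = 3.8915 - 2.92 = 0.9715 eV

Ratio: KE₁/KE₂ = 1.5191/0.9715 = 1.5636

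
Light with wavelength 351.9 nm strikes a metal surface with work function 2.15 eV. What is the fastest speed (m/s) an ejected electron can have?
6.9503e+05 m/s

First, find the maximum kinetic energy:
E_photon = hc/λ = 3.5233 eV
KE_max = E_photon - φ = 3.5233 - 2.15 = 1.3733 eV

Convert to Joules: KE_max = 1.3733 × 1.602×10⁻¹⁹ J = 2.2002e-19 J

Then use KE = ½mv² to find velocity:
v = √(2·KE/m) = √(2 × 2.2002e-19 J / 9.109e-31 kg)
v = 6.9503e+05 m/s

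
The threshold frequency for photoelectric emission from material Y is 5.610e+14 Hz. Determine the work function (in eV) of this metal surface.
2.32 eV

At the threshold frequency, photon energy equals work function:
φ = hf₀

Calculating:
φ = (6.626×10⁻³⁴ J·s)(5.610e+14 Hz)
φ = 2.32 eV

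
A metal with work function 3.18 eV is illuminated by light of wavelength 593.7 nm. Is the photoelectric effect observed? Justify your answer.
No

For photoemission, the photon energy must exceed the work function.

Photon energy: E = hc/λ = 2.0883 eV
Work function: φ = 3.18 eV

Since E_photon (2.0883 eV) < φ (3.18 eV), photoemission will NOT occur.
The threshold wavelength is λ₀ = hc/φ = 389.9 nm.
Since 593.7 nm > 389.9 nm, the photons lack sufficient energy.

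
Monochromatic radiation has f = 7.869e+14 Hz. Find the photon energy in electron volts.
3.2544 eV

Using E = hf:

E = hf = (6.626×10⁻³⁴ J·s)(7.869e+14 Hz)
E = 3.2544 eV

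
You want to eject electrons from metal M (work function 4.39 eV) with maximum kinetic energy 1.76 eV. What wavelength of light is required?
201.60 nm

From Einstein's equation: KE_max = hc/λ - φ

Rearranging for λ:
hc/λ = KE_max + φ
λ = hc/(KE_max + φ)

Required photon energy:
E_photon = KE_max + φ = 1.76 + 4.39 = 6.15 eV

Required wavelength:
λ = hc/E_photon = (6.626×10⁻³⁴)(3×10⁸) / (6.15 × 1.602×10⁻¹⁹)
λ = 201.60 nm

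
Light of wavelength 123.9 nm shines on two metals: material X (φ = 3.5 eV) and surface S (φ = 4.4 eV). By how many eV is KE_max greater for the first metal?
0.9000 eV

Using KE_max = hc/λ - φ for each metal:

Photon energy: E = hc/λ = 10.0068 eV

For material X (φ₁ = 3.5 eV):
KE₁ = E - φ₁ = 10.0068 - 3.5 = 6.5068 eV

For surface S (φ₂ = 4.4 eV):
KE₂ = E - φ₂ = 10.0068 - 4.4 = 5.6068 eV

Difference:
ΔKE = KE₁ - KE₂ = 6.5068 - 5.6068 = 0.9000 eV

Note: The difference equals the difference in work functions: 4.4 - 3.5 = 0.90 eV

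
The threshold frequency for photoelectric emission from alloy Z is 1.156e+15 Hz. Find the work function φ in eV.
4.78 eV

At the threshold frequency, photon energy equals work function:
φ = hf₀

Calculating:
φ = (6.626×10⁻³⁴ J·s)(1.156e+15 Hz)
φ = 4.78 eV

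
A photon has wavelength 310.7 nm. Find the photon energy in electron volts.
3.9905 eV

Using E = hf = hc/λ:

E = hc/λ = (6.626×10⁻³⁴ J·s)(3×10⁸ m/s) / (310.7×10⁻⁹ m)
E = 3.9905 eV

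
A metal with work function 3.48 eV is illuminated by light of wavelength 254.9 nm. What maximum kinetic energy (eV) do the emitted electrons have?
1.3840 eV

Using Einstein's photoelectric equation: KE_max = hf - φ = hc/λ - φ

First, calculate the photon energy:
E_photon = hc/λ = (6.626×10⁻³⁴ J·s)(3×10⁸ m/s) / (254.9×10⁻⁹ m)
E_photon = 4.8640 eV

Then, the maximum kinetic energy:
KE_max = E_photon - φ = 4.8640 eV - 3.48 eV = 1.3840 eV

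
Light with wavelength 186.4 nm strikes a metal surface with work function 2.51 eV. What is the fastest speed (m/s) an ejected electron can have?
1.2070e+06 m/s

First, find the maximum kinetic energy:
E_photon = hc/λ = 6.6515 eV
KE_max = E_photon - φ = 6.6515 - 2.51 = 4.1415 eV

Convert to Joules: KE_max = 4.1415 × 1.602×10⁻¹⁹ J = 6.6354e-19 J

Then use KE = ½mv² to find velocity:
v = √(2·KE/m) = √(2 × 6.6354e-19 J / 9.109e-31 kg)
v = 1.2070e+06 m/s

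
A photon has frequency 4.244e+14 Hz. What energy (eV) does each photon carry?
1.7552 eV

Using E = hf:

E = hf = (6.626×10⁻³⁴ J·s)(4.244e+14 Hz)
E = 1.7552 eV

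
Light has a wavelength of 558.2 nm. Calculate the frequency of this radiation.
5.3707e+14 Hz

Using the wave equation: c = fλ

Solving for frequency:
f = c/λ = (3×10⁸ m/s) / (558.2×10⁻⁹ m)
f = 5.3707e+14 Hz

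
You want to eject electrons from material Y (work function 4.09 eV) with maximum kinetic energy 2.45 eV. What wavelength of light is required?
189.58 nm

From Einstein's equation: KE_max = hc/λ - φ

Rearranging for λ:
hc/λ = KE_max + φ
λ = hc/(KE_max + φ)

Required photon energy:
E_photon = KE_max + φ = 2.45 + 4.09 = 6.54 eV

Required wavelength:
λ = hc/E_photon = (6.626×10⁻³⁴)(3×10⁸) / (6.54 × 1.602×10⁻¹⁹)
λ = 189.58 nm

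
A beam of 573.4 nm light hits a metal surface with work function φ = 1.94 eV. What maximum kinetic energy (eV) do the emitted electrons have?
0.2223 eV

Using Einstein's photoelectric equation: KE_max = hf - φ = hc/λ - φ

First, calculate the photon energy:
E_photon = hc/λ = (6.626×10⁻³⁴ J·s)(3×10⁸ m/s) / (573.4×10⁻⁹ m)
E_photon = 2.1623 eV

Then, the maximum kinetic energy:
KE_max = E_photon - φ = 2.1623 eV - 1.94 eV = 0.2223 eV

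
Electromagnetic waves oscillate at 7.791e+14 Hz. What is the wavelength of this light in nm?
384.79 nm

Using the wave equation: c = fλ

Solving for wavelength:
λ = c/f = (3×10⁸ m/s) / (7.791e+14 Hz)
λ = 384.79 nm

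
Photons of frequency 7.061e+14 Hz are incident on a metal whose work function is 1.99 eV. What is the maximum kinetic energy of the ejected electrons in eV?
0.9302 eV

Using Einstein's photoelectric equation: KE_max = hf - φ

First, calculate the photon energy:
E_photon = hf = (6.626×10⁻³⁴ J·s)(7.061e+14 Hz)
E_photon = 2.9202 eV

Then, the maximum kinetic energy:
KE_max = E_photon - φ = 2.9202 eV - 1.99 eV = 0.9302 eV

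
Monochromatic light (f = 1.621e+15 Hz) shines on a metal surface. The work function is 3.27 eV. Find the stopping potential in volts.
3.4339 V

The stopping potential V_s satisfies: eV_s = KE_max

First, find KE_max using Einstein's equation:
E_photon = hf = (6.626×10⁻³⁴ J·s)(1.621e+15 Hz) = 6.7039 eV
KE_max = E_photon - φ = 6.7039 - 3.27 = 3.4339 eV

Since eV_s = KE_max:
V_s = KE_max/e = 3.4339 V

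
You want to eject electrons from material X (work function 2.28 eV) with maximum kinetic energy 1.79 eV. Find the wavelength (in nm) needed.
304.63 nm

From Einstein's equation: KE_max = hc/λ - φ

Rearranging for λ:
hc/λ = KE_max + φ
λ = hc/(KE_max + φ)

Required photon energy:
E_photon = KE_max + φ = 1.79 + 2.28 = 4.07 eV

Required wavelength:
λ = hc/E_photon = (6.626×10⁻³⁴)(3×10⁸) / (4.07 × 1.602×10⁻¹⁹)
λ = 304.63 nm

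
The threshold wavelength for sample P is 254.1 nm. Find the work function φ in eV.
4.88 eV

At the threshold wavelength, photon energy equals work function:
φ = hc/λ₀

Calculating:
φ = (6.626×10⁻³⁴ J·s)(3×10⁸ m/s) / (254.1×10⁻⁹ m)
φ = 4.88 eV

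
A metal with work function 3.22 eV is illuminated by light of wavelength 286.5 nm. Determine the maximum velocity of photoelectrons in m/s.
6.2418e+05 m/s

First, find the maximum kinetic energy:
E_photon = hc/λ = 4.3275 eV
KE_max = E_photon - φ = 4.3275 - 3.22 = 1.1075 eV

Convert to Joules: KE_max = 1.1075 × 1.602×10⁻¹⁹ J = 1.7745e-19 J

Then use KE = ½mv² to find velocity:
v = √(2·KE/m) = √(2 × 1.7745e-19 J / 9.109e-31 kg)
v = 6.2418e+05 m/s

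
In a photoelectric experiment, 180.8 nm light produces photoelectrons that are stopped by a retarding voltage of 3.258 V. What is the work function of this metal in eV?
3.60 eV

The stopping potential gives the maximum kinetic energy: KE_max = eV_s = 3.258 eV

From Einstein's photoelectric equation: KE_max = hc/λ - φ
Rearranging: φ = hc/λ - KE_max

Calculate photon energy:
E_photon = hc/λ = (6.626×10⁻³⁴ J·s)(3×10⁸ m/s) / (180.8×10⁻⁹ m) = 6.8575 eV

Therefore:
φ = 6.8575 - 3.258 = 3.60 eV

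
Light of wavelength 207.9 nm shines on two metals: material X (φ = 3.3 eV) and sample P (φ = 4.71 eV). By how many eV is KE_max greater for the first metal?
1.4100 eV

Using KE_max = hc/λ - φ for each metal:

Photon energy: E = hc/λ = 5.9636 eV

For material X (φ₁ = 3.3 eV):
KE₁ = E - φ₁ = 5.9636 - 3.3 = 2.6636 eV

For sample P (φ₂ = 4.71 eV):
KE₂ = E - φ₂ = 5.9636 - 4.71 = 1.2536 eV

Difference:
ΔKE = KE₁ - KE₂ = 2.6636 - 1.2536 = 1.4100 eV

Note: The difference equals the difference in work functions: 4.71 - 3.3 = 1.41 eV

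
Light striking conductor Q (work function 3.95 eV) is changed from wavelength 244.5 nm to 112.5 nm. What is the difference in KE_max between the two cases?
5.9499 eV

Using Einstein's equation: KE_max = hc/λ - φ

For λ₁ = 244.5 nm:
KE₁ = hc/λ₁ - φ = 5.0709 - 3.95 = 1.1209 eV

For λ₂ = 112.5 nm:
KE₂ = hc/λ₂ - φ = 11.0208 - 3.95 = 7.0708 eV

Change in KE:
ΔKE = KE₂ - KE₁ = 7.0708 - 1.1209 = 5.9499 eV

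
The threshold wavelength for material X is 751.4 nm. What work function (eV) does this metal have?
1.65 eV

At the threshold wavelength, photon energy equals work function:
φ = hc/λ₀

Calculating:
φ = (6.626×10⁻³⁴ J·s)(3×10⁸ m/s) / (751.4×10⁻⁹ m)
φ = 1.65 eV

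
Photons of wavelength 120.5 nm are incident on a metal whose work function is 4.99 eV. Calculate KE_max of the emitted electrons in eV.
5.2991 eV

Using Einstein's photoelectric equation: KE_max = hf - φ = hc/λ - φ

First, calculate the photon energy:
E_photon = hc/λ = (6.626×10⁻³⁴ J·s)(3×10⁸ m/s) / (120.5×10⁻⁹ m)
E_photon = 10.2891 eV

Then, the maximum kinetic energy:
KE_max = E_photon - φ = 10.2891 eV - 4.99 eV = 5.2991 eV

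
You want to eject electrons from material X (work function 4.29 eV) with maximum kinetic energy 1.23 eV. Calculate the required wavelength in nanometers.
224.61 nm

From Einstein's equation: KE_max = hc/λ - φ

Rearranging for λ:
hc/λ = KE_max + φ
λ = hc/(KE_max + φ)

Required photon energy:
E_photon = KE_max + φ = 1.23 + 4.29 = 5.52 eV

Required wavelength:
λ = hc/E_photon = (6.626×10⁻³⁴)(3×10⁸) / (5.52 × 1.602×10⁻¹⁹)
λ = 224.61 nm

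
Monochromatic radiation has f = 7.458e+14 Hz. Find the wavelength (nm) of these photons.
401.97 nm

Using the wave equation: c = fλ

Solving for wavelength:
λ = c/f = (3×10⁸ m/s) / (7.458e+14 Hz)
λ = 401.97 nm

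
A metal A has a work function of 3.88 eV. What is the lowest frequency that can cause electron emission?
9.3818e+14 Hz

The threshold frequency is when the photon energy equals the work function:
hf₀ = φ

Solving for f₀:
f₀ = φ/h = (3.88 eV × 1.602×10⁻¹⁹ J/eV) / (6.626×10⁻³⁴ J·s)
f₀ = 9.3818e+14 Hz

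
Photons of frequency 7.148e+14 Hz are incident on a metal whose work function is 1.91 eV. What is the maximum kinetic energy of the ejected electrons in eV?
1.0462 eV

Using Einstein's photoelectric equation: KE_max = hf - φ

First, calculate the photon energy:
E_photon = hf = (6.626×10⁻³⁴ J·s)(7.148e+14 Hz)
E_photon = 2.9562 eV

Then, the maximum kinetic energy:
KE_max = E_photon - φ = 2.9562 eV - 1.91 eV = 1.0462 eV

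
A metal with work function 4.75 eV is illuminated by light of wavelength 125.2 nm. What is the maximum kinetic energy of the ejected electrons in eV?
5.1529 eV

Using Einstein's photoelectric equation: KE_max = hf - φ = hc/λ - φ

First, calculate the photon energy:
E_photon = hc/λ = (6.626×10⁻³⁴ J·s)(3×10⁸ m/s) / (125.2×10⁻⁹ m)
E_photon = 9.9029 eV

Then, the maximum kinetic energy:
KE_max = E_photon - φ = 9.9029 eV - 4.75 eV = 5.1529 eV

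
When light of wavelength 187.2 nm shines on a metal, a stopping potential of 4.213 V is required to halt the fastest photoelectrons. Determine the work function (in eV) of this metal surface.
2.41 eV

The stopping potential gives the maximum kinetic energy: KE_max = eV_s = 4.213 eV

From Einstein's photoelectric equation: KE_max = hc/λ - φ
Rearranging: φ = hc/λ - KE_max

Calculate photon energy:
E_photon = hc/λ = (6.626×10⁻³⁴ J·s)(3×10⁸ m/s) / (187.2×10⁻⁹ m) = 6.6231 eV

Therefore:
φ = 6.6231 - 4.213 = 2.41 eV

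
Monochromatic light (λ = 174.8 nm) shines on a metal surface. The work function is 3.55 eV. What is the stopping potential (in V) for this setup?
3.5429 V

The stopping potential V_s satisfies: eV_s = KE_max

First, find KE_max using Einstein's equation:
E_photon = hc/λ = 7.0929 eV
KE_max = E_photon - φ = 7.0929 - 3.55 = 3.5429 eV

Since eV_s = KE_max:
V_s = KE_max/e = 3.5429 V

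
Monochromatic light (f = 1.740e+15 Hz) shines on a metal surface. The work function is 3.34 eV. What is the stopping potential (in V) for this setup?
3.8561 V

The stopping potential V_s satisfies: eV_s = KE_max

First, find KE_max using Einstein's equation:
E_photon = hf = (6.626×10⁻³⁴ J·s)(1.740e+15 Hz) = 7.1961 eV
KE_max = E_photon - φ = 7.1961 - 3.34 = 3.8561 eV

Since eV_s = KE_max:
V_s = KE_max/e = 3.8561 V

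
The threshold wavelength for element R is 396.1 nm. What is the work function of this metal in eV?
3.13 eV

At the threshold wavelength, photon energy equals work function:
φ = hc/λ₀

Calculating:
φ = (6.626×10⁻³⁴ J·s)(3×10⁸ m/s) / (396.1×10⁻⁹ m)
φ = 3.13 eV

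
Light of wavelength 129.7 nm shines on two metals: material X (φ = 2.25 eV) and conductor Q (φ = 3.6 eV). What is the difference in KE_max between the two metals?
1.3500 eV

Using KE_max = hc/λ - φ for each metal:

Photon energy: E = hc/λ = 9.5593 eV

For material X (φ₁ = 2.25 eV):
KE₁ = E - φ₁ = 9.5593 - 2.25 = 7.3093 eV

For conductor Q (φ₂ = 3.6 eV):
KE₂ = E - φ₂ = 9.5593 - 3.6 = 5.9593 eV

Difference:
ΔKE = KE₁ - KE₂ = 7.3093 - 5.9593 = 1.3500 eV

Note: The difference equals the difference in work functions: 3.6 - 2.25 = 1.35 eV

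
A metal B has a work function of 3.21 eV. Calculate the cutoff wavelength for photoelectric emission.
386.24 nm

The threshold wavelength is when the photon energy equals the work function:
hc/λ₀ = φ

Solving for λ₀:
λ₀ = hc/φ = (6.626×10⁻³⁴ J·s)(3×10⁸ m/s) / (3.21 eV × 1.602×10⁻¹⁹ J/eV)
λ₀ = 386.24 nm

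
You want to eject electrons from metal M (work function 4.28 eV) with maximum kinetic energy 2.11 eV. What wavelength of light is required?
194.03 nm

From Einstein's equation: KE_max = hc/λ - φ

Rearranging for λ:
hc/λ = KE_max + φ
λ = hc/(KE_max + φ)

Required photon energy:
E_photon = KE_max + φ = 2.11 + 4.28 = 6.39 eV

Required wavelength:
λ = hc/E_photon = (6.626×10⁻³⁴)(3×10⁸) / (6.39 × 1.602×10⁻¹⁹)
λ = 194.03 nm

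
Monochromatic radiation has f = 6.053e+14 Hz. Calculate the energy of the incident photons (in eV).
2.5033 eV

Using E = hf:

E = hf = (6.626×10⁻³⁴ J·s)(6.053e+14 Hz)
E = 2.5033 eV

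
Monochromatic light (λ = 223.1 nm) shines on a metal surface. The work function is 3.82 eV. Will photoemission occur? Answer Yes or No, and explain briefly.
Yes

For photoemission, the photon energy must exceed the work function.

Photon energy: E = hc/λ = 5.5573 eV
Work function: φ = 3.82 eV

Since E_photon (5.5573 eV) > φ (3.82 eV), photoemission WILL occur.
The threshold wavelength is λ₀ = hc/φ = 324.6 nm.
Since 223.1 nm < 324.6 nm, the light has sufficient energy.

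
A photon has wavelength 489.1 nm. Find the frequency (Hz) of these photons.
6.1295e+14 Hz

Using the wave equation: c = fλ

Solving for frequency:
f = c/λ = (3×10⁸ m/s) / (489.1×10⁻⁹ m)
f = 6.1295e+14 Hz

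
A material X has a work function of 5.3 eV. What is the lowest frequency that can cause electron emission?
1.2815e+15 Hz

The threshold frequency is when the photon energy equals the work function:
hf₀ = φ

Solving for f₀:
f₀ = φ/h = (5.3 eV × 1.602×10⁻¹⁹ J/eV) / (6.626×10⁻³⁴ J·s)
f₀ = 1.2815e+15 Hz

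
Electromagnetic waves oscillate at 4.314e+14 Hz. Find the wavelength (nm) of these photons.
694.93 nm

Using the wave equation: c = fλ

Solving for wavelength:
λ = c/f = (3×10⁸ m/s) / (4.314e+14 Hz)
λ = 694.93 nm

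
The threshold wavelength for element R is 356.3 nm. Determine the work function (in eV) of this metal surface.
3.48 eV

At the threshold wavelength, photon energy equals work function:
φ = hc/λ₀

Calculating:
φ = (6.626×10⁻³⁴ J·s)(3×10⁸ m/s) / (356.3×10⁻⁹ m)
φ = 3.48 eV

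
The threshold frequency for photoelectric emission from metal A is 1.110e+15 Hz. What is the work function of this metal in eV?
4.59 eV

At the threshold frequency, photon energy equals work function:
φ = hf₀

Calculating:
φ = (6.626×10⁻³⁴ J·s)(1.110e+15 Hz)
φ = 4.59 eV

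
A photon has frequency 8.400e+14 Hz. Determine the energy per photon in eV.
3.4740 eV

Using E = hf:

E = hf = (6.626×10⁻³⁴ J·s)(8.400e+14 Hz)
E = 3.4740 eV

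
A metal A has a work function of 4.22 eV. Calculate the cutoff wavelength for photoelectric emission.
293.80 nm

The threshold wavelength is when the photon energy equals the work function:
hc/λ₀ = φ

Solving for λ₀:
λ₀ = hc/φ = (6.626×10⁻³⁴ J·s)(3×10⁸ m/s) / (4.22 eV × 1.602×10⁻¹⁹ J/eV)
λ₀ = 293.80 nm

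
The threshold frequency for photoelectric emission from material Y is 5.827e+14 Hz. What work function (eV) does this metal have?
2.41 eV

At the threshold frequency, photon energy equals work function:
φ = hf₀

Calculating:
φ = (6.626×10⁻³⁴ J·s)(5.827e+14 Hz)
φ = 2.41 eV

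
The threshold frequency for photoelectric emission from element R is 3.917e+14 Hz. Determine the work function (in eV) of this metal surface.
1.62 eV

At the threshold frequency, photon energy equals work function:
φ = hf₀

Calculating:
φ = (6.626×10⁻³⁴ J·s)(3.917e+14 Hz)
φ = 1.62 eV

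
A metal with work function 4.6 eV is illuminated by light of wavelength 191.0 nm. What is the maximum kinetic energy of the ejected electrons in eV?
1.8913 eV

Using Einstein's photoelectric equation: KE_max = hf - φ = hc/λ - φ

First, calculate the photon energy:
E_photon = hc/λ = (6.626×10⁻³⁴ J·s)(3×10⁸ m/s) / (191.0×10⁻⁹ m)
E_photon = 6.4913 eV

Then, the maximum kinetic energy:
KE_max = E_photon - φ = 6.4913 eV - 4.6 eV = 1.8913 eV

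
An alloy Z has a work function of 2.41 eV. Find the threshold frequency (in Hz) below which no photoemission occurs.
5.8274e+14 Hz

The threshold frequency is when the photon energy equals the work function:
hf₀ = φ

Solving for f₀:
f₀ = φ/h = (2.41 eV × 1.602×10⁻¹⁹ J/eV) / (6.626×10⁻³⁴ J·s)
f₀ = 5.8274e+14 Hz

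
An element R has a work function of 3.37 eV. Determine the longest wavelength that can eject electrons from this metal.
367.91 nm

The threshold wavelength is when the photon energy equals the work function:
hc/λ₀ = φ

Solving for λ₀:
λ₀ = hc/φ = (6.626×10⁻³⁴ J·s)(3×10⁸ m/s) / (3.37 eV × 1.602×10⁻¹⁹ J/eV)
λ₀ = 367.91 nm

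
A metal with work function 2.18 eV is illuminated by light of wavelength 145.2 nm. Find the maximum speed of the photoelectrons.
1.4956e+06 m/s

First, find the maximum kinetic energy:
E_photon = hc/λ = 8.5389 eV
KE_max = E_photon - φ = 8.5389 - 2.18 = 6.3589 eV

Convert to Joules: KE_max = 6.3589 × 1.602×10⁻¹⁹ J = 1.0188e-18 J

Then use KE = ½mv² to find velocity:
v = √(2·KE/m) = √(2 × 1.0188e-18 J / 9.109e-31 kg)
v = 1.4956e+06 m/s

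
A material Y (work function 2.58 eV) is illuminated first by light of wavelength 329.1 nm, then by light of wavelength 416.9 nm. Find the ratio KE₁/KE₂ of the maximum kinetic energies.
3.0140

Using Einstein's equation: KE_max = hc/λ - φ

For λ₁ = 329.1 nm:
E₁ = hc/λ₁ = 3.7674 eV
KE₁ = E₁ - φ = 3.7674 - 2.58 = 1.1874 eV

For λ₂ = 416.9 nm:
E₂ = hc/λ₂ = 2.9740 eV
KE₂ = E₂ - φ = 2.9740 - 2.58 = 0.3940 eV

Ratio: KE₁/KE₂ = 1.1874/0.3940 = 3.0140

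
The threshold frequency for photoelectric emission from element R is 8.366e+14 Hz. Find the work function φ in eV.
3.46 eV

At the threshold frequency, photon energy equals work function:
φ = hf₀

Calculating:
φ = (6.626×10⁻³⁴ J·s)(8.366e+14 Hz)
φ = 3.46 eV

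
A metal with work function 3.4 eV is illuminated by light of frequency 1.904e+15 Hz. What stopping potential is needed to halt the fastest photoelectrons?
4.4743 V

The stopping potential V_s satisfies: eV_s = KE_max

First, find KE_max using Einstein's equation:
E_photon = hf = (6.626×10⁻³⁴ J·s)(1.904e+15 Hz) = 7.8743 eV
KE_max = E_photon - φ = 7.8743 - 3.4 = 4.4743 eV

Since eV_s = KE_max:
V_s = KE_max/e = 4.4743 V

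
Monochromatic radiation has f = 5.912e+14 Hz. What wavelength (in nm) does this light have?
507.09 nm

Using the wave equation: c = fλ

Solving for wavelength:
λ = c/f = (3×10⁸ m/s) / (5.912e+14 Hz)
λ = 507.09 nm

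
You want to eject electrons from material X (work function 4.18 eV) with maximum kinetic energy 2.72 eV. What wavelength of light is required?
179.69 nm

From Einstein's equation: KE_max = hc/λ - φ

Rearranging for λ:
hc/λ = KE_max + φ
λ = hc/(KE_max + φ)

Required photon energy:
E_photon = KE_max + φ = 2.72 + 4.18 = 6.90 eV

Required wavelength:
λ = hc/E_photon = (6.626×10⁻³⁴)(3×10⁸) / (6.90 × 1.602×10⁻¹⁹)
λ = 179.69 nm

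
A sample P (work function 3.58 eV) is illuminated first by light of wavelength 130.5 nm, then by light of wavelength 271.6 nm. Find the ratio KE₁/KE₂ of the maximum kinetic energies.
6.0111

Using Einstein's equation: KE_max = hc/λ - φ

For λ₁ = 130.5 nm:
E₁ = hc/λ₁ = 9.5007 eV
KE₁ = E₁ - φ = 9.5007 - 3.58 = 5.9207 eV

For λ₂ = 271.6 nm:
E₂ = hc/λ₂ = 4.5650 eV
KE₂ = E₂ - φ = 4.5650 - 3.58 = 0.9850 eV

Ratio: KE₁/KE₂ = 5.9207/0.9850 = 6.0111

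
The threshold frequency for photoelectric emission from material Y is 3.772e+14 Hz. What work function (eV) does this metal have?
1.56 eV

At the threshold frequency, photon energy equals work function:
φ = hf₀

Calculating:
φ = (6.626×10⁻³⁴ J·s)(3.772e+14 Hz)
φ = 1.56 eV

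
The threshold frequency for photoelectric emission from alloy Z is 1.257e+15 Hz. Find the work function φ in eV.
5.20 eV

At the threshold frequency, photon energy equals work function:
φ = hf₀

Calculating:
φ = (6.626×10⁻³⁴ J·s)(1.257e+15 Hz)
φ = 5.20 eV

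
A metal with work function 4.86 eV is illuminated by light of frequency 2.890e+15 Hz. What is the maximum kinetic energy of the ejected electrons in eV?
7.0921 eV

Using Einstein's photoelectric equation: KE_max = hf - φ

First, calculate the photon energy:
E_photon = hf = (6.626×10⁻³⁴ J·s)(2.890e+15 Hz)
E_photon = 11.9521 eV

Then, the maximum kinetic energy:
KE_max = E_photon - φ = 11.9521 eV - 4.86 eV = 7.0921 eV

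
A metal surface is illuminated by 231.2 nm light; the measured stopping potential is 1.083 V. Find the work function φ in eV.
4.28 eV

The stopping potential gives the maximum kinetic energy: KE_max = eV_s = 1.083 eV

From Einstein's photoelectric equation: KE_max = hc/λ - φ
Rearranging: φ = hc/λ - KE_max

Calculate photon energy:
E_photon = hc/λ = (6.626×10⁻³⁴ J·s)(3×10⁸ m/s) / (231.2×10⁻⁹ m) = 5.3626 eV

Therefore:
φ = 5.3626 - 1.083 = 4.28 eV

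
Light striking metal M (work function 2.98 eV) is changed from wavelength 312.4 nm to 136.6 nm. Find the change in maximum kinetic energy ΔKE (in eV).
5.1077 eV

Using Einstein's equation: KE_max = hc/λ - φ

For λ₁ = 312.4 nm:
KE₁ = hc/λ₁ - φ = 3.9688 - 2.98 = 0.9888 eV

For λ₂ = 136.6 nm:
KE₂ = hc/λ₂ - φ = 9.0764 - 2.98 = 6.0964 eV

Change in KE:
ΔKE = KE₂ - KE₁ = 6.0964 - 0.9888 = 5.1077 eV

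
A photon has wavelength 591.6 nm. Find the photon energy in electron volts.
2.0957 eV

Using E = hf = hc/λ:

E = hc/λ = (6.626×10⁻³⁴ J·s)(3×10⁸ m/s) / (591.6×10⁻⁹ m)
E = 2.0957 eV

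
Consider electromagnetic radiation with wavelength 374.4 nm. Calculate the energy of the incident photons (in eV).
3.3115 eV

Using E = hf = hc/λ:

E = hc/λ = (6.626×10⁻³⁴ J·s)(3×10⁸ m/s) / (374.4×10⁻⁹ m)
E = 3.3115 eV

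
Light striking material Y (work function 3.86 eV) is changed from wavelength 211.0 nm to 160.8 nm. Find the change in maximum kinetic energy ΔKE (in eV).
1.8344 eV

Using Einstein's equation: KE_max = hc/λ - φ

For λ₁ = 211.0 nm:
KE₁ = hc/λ₁ - φ = 5.8760 - 3.86 = 2.0160 eV

For λ₂ = 160.8 nm:
KE₂ = hc/λ₂ - φ = 7.7105 - 3.86 = 3.8505 eV

Change in KE:
ΔKE = KE₂ - KE₁ = 3.8505 - 2.0160 = 1.8344 eV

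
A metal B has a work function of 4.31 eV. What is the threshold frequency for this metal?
1.0422e+15 Hz

The threshold frequency is when the photon energy equals the work function:
hf₀ = φ

Solving for f₀:
f₀ = φ/h = (4.31 eV × 1.602×10⁻¹⁹ J/eV) / (6.626×10⁻³⁴ J·s)
f₀ = 1.0422e+15 Hz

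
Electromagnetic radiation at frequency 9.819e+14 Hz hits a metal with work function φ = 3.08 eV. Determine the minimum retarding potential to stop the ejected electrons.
0.9808 V

The stopping potential V_s satisfies: eV_s = KE_max

First, find KE_max using Einstein's equation:
E_photon = hf = (6.626×10⁻³⁴ J·s)(9.819e+14 Hz) = 4.0608 eV
KE_max = E_photon - φ = 4.0608 - 3.08 = 0.9808 eV

Since eV_s = KE_max:
V_s = KE_max/e = 0.9808 V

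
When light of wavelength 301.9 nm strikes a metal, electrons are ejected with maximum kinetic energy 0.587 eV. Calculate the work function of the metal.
3.52 eV

From Einstein's photoelectric equation: KE_max = hf - φ = hc/λ - φ

Rearranging for φ:
φ = hc/λ - KE_max

Calculate photon energy:
E_photon = hc/λ = 4.1068 eV

Therefore:
φ = 4.1068 - 0.587 = 3.52 eV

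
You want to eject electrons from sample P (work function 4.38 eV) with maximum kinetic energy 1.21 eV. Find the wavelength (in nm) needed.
221.80 nm

From Einstein's equation: KE_max = hc/λ - φ

Rearranging for λ:
hc/λ = KE_max + φ
λ = hc/(KE_max + φ)

Required photon energy:
E_photon = KE_max + φ = 1.21 + 4.38 = 5.59 eV

Required wavelength:
λ = hc/E_photon = (6.626×10⁻³⁴)(3×10⁸) / (5.59 × 1.602×10⁻¹⁹)
λ = 221.80 nm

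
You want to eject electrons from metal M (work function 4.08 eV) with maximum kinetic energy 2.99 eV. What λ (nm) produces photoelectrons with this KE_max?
175.37 nm

From Einstein's equation: KE_max = hc/λ - φ

Rearranging for λ:
hc/λ = KE_max + φ
λ = hc/(KE_max + φ)

Required photon energy:
E_photon = KE_max + φ = 2.99 + 4.08 = 7.07 eV

Required wavelength:
λ = hc/E_photon = (6.626×10⁻³⁴)(3×10⁸) / (7.07 × 1.602×10⁻¹⁹)
λ = 175.37 nm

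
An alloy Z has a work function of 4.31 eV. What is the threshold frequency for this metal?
1.0422e+15 Hz

The threshold frequency is when the photon energy equals the work function:
hf₀ = φ

Solving for f₀:
f₀ = φ/h = (4.31 eV × 1.602×10⁻¹⁹ J/eV) / (6.626×10⁻³⁴ J·s)
f₀ = 1.0422e+15 Hz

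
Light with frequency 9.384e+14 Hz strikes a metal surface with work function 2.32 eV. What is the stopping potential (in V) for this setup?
1.5609 V

The stopping potential V_s satisfies: eV_s = KE_max

First, find KE_max using Einstein's equation:
E_photon = hf = (6.626×10⁻³⁴ J·s)(9.384e+14 Hz) = 3.8809 eV
KE_max = E_photon - φ = 3.8809 - 2.32 = 1.5609 eV

Since eV_s = KE_max:
V_s = KE_max/e = 1.5609 V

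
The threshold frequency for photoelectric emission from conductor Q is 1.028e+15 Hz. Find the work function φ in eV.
4.25 eV

At the threshold frequency, photon energy equals work function:
φ = hf₀

Calculating:
φ = (6.626×10⁻³⁴ J·s)(1.028e+15 Hz)
φ = 4.25 eV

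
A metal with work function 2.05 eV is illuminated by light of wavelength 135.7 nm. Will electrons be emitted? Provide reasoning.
Yes

For photoemission, the photon energy must exceed the work function.

Photon energy: E = hc/λ = 9.1366 eV
Work function: φ = 2.05 eV

Since E_photon (9.1366 eV) > φ (2.05 eV), photoemission WILL occur.
The threshold wavelength is λ₀ = hc/φ = 604.8 nm.
Since 135.7 nm < 604.8 nm, the light has sufficient energy.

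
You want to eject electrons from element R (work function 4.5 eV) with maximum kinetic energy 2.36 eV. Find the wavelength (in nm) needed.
180.73 nm

From Einstein's equation: KE_max = hc/λ - φ

Rearranging for λ:
hc/λ = KE_max + φ
λ = hc/(KE_max + φ)

Required photon energy:
E_photon = KE_max + φ = 2.36 + 4.5 = 6.86 eV

Required wavelength:
λ = hc/E_photon = (6.626×10⁻³⁴)(3×10⁸) / (6.86 × 1.602×10⁻¹⁹)
λ = 180.73 nm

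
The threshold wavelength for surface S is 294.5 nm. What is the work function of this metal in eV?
4.21 eV

At the threshold wavelength, photon energy equals work function:
φ = hc/λ₀

Calculating:
φ = (6.626×10⁻³⁴ J·s)(3×10⁸ m/s) / (294.5×10⁻⁹ m)
φ = 4.21 eV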